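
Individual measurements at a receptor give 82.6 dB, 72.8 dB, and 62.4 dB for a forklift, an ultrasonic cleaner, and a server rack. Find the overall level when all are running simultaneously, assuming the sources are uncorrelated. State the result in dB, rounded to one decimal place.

For uncorrelated sources the intensities add, so convert each level to linear form, sum, and take 10·log₁₀ of the total.
Σ 10^(L/10) = 10^(82.6/10) + 10^(72.8/10) + 10^(62.4/10) = 2.028e+08.
L_total = 10·log₁₀(2.028e+08) = 83.07 dB.

83.1 dB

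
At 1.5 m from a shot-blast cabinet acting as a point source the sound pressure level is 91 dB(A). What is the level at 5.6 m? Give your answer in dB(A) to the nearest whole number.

For a point source, L₂ = L₁ − 20·log₁₀(r₂/r₁).
L₂ = 91 − 20·log₁₀(5.6/1.5) = 91 − 11.442 = 79.56 dB(A).

80 dB(A)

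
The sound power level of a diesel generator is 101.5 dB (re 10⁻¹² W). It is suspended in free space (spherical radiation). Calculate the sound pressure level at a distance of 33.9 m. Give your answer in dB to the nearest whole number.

60 dB

L_p = L_w − 10·log₁₀(4π·r²) with r = 33.9 m.
4π·r² = 1.444e+04 m², 10·log₁₀ of that is 41.596 dB.
L_p = 101.5 − 41.596 = 59.90 dB.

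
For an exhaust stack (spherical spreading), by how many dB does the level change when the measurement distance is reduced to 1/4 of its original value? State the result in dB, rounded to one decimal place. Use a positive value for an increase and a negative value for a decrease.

+12.0 dB

Point-source spreading: ΔL = −20·log₁₀(r₂/r₁).
ΔL = −20·log₁₀(0.25) = +12.04 dB.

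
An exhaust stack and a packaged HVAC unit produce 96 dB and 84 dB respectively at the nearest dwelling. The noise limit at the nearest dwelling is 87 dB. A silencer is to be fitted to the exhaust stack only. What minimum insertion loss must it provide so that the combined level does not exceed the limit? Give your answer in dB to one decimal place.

12.0 dB

Fixed contribution from the other source: Σ 10^(L/10) = 10^(84/10) = 2.512e+08 (84.00 dB).
To meet 87 dB overall, the treated exhaust stack may contribute at most 10^(87/10) − 2.512e+08 = 2.500e+08, i.e. 83.98 dB.
So the exhaust stack must be reduced from 96 to 83.98 dB: IL = 12.02 dB.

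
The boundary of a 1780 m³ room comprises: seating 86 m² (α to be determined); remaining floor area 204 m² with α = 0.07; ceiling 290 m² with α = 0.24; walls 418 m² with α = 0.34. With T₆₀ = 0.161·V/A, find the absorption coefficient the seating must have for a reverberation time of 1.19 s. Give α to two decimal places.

0.17

From T₆₀ = 0.161·V/A, the target T₆₀ = 1.19 s needs A = 0.161·1780/1.19 = 240.82 m².
Absorption from the other surfaces = 204·0.07 + 290·0.24 + 418·0.34 = 226.00 m², so the seating must supply 14.82 m² over 86 m².
α = 14.82/86 = 0.172.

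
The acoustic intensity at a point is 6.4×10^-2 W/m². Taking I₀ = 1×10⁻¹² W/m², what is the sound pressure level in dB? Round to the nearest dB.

L = 10·log₁₀(I/I₀) = 10·log₁₀(6.4×10^-2/10⁻¹²) = 10·log₁₀(6.4×10^10).
L = 10·(0.8062 + 10) = 108.06 dB.

108 dB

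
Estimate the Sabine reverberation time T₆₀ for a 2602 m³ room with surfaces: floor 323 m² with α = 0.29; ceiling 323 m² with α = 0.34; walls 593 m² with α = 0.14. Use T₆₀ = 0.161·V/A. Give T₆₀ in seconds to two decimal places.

Summing Sᵢαᵢ: 323·0.29 + 323·0.34 + 593·0.14 = 286.51 m².
T₆₀ = 0.161 × 2602 / 286.51 = 1.462 s.

1.46 s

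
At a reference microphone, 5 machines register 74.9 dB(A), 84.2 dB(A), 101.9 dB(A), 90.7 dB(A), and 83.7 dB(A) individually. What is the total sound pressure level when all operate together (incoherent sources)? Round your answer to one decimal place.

Incoherent sources combine by intensity addition: L_total = 10·log₁₀(Σ 10^(L_i/10)).
Σ 10^(L/10) = 10^(74.9/10) + 10^(84.2/10) + 10^(101.9/10) + 10^(90.7/10) + 10^(83.7/10) = 1.719e+10.
L_total = 10·log₁₀(1.719e+10) = 102.35 dB(A).

102.4 dB(A)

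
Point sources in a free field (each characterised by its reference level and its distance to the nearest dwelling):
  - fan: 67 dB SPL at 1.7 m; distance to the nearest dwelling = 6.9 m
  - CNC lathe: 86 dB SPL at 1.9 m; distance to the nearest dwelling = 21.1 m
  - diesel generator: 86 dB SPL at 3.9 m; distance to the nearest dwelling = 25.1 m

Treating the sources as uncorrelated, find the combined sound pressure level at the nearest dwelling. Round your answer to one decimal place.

71.2 dB SPL

Propagate each source to the receiver with L = L_ref − 20·log₁₀(r/r_ref), then add intensities.
fan: 67 − 20·log₁₀(6.9/1.7) = 67 − 12.17 = 54.83 dB SPL.
CNC lathe: 86 − 20·log₁₀(21.1/1.9) = 86 − 20.91 = 65.09 dB SPL.
diesel generator: 86 − 20·log₁₀(25.1/3.9) = 86 − 16.17 = 69.83 dB SPL.
Σ 10^(L/10) = 1.314e+07 → L_total = 10·log₁₀(1.314e+07) = 71.19 dB SPL.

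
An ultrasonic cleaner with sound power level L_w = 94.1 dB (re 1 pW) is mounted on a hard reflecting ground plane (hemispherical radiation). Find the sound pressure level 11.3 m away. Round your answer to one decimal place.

65.1 dB

Free-field hemispherical radiation: L_p = L_w − 10·log₁₀(2π·r²), r = 11.3 m.
2π·r² = 802.3 m², 10·log₁₀ of that is 29.043 dB.
L_p = 94.1 − 29.043 = 65.06 dB.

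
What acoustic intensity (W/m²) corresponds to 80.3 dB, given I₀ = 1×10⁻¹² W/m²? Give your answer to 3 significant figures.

0.000107 W/m²

I/I₀ = 10^(80.3/10) = 1.072e+08, so I = 1.072e+08 × 10⁻¹² W/m².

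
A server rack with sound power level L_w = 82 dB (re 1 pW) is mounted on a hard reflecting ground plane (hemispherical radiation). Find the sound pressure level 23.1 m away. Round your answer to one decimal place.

The power spreads over a hemisphere of area 2π·r², so L_p = L_w − 10·log₁₀(2π·r²).
2π·r² = 3353 m², 10·log₁₀ of that is 35.254 dB.
L_p = 82 − 35.254 = 46.75 dB.

46.7 dB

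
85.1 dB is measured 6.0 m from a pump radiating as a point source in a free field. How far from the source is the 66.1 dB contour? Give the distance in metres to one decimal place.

53.5 m

For a point source L₁ − L₂ = 20·log₁₀(r₂/r₁), so r₂ = r₁·10^((L₁−L₂)/20).
r₂ = 6.0·10^((85.1−66.1)/20) = 6.0·10^(19.0/20) = 53.48 m.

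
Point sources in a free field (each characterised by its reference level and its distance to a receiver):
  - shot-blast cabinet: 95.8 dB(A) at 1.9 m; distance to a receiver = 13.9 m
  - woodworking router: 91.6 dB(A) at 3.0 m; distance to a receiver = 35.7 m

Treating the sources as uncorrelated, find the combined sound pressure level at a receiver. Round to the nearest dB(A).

79 dB(A)

Apply inverse-square spreading to bring every level to the receiver, then sum 10^(L/10).
shot-blast cabinet: 95.8 − 20·log₁₀(13.9/1.9) = 95.8 − 17.29 = 78.51 dB(A).
woodworking router: 91.6 − 20·log₁₀(35.7/3.0) = 91.6 − 21.51 = 70.09 dB(A).
Σ 10^(L/10) = 8.124e+07 → L_total = 10·log₁₀(8.124e+07) = 79.10 dB(A).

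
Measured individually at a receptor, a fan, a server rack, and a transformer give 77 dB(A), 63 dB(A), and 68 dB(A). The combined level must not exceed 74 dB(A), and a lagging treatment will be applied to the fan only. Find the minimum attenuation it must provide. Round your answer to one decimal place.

4.7 dB

Everything except the fan sums to 10^(63/10) + 10^(68/10) = 8.305e+06 in linear terms, 69.19 dB(A).
To meet 74 dB(A) overall, the treated fan may contribute at most 10^(74/10) − 8.305e+06 = 1.681e+07, i.e. 72.26 dB(A).
Required insertion loss = 77 − 72.26 = 4.74 dB.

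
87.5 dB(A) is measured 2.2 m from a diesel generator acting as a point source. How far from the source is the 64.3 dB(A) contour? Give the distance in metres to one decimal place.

For a point source L₁ − L₂ = 20·log₁₀(r₂/r₁), so r₂ = r₁·10^((L₁−L₂)/20).
r₂ = 2.2·10^((87.5−64.3)/20) = 2.2·10^(23.2/20) = 31.80 m.

31.8 m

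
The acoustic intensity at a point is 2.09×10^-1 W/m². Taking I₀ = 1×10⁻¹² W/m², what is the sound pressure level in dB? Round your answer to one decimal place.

I/I₀ = 2.09×10^-1/10⁻¹² = 2.09×10^11, and L = 10·log₁₀(I/I₀).
L = 10·(0.3201 + 11) = 113.20 dB.

113.2 dB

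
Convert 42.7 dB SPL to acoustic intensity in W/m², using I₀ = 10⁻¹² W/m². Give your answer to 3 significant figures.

1.86e-08 W/m²

I = I₀·10^(L/10) = 10⁻¹² × 10^(42.7/10) = 10^(-7.730).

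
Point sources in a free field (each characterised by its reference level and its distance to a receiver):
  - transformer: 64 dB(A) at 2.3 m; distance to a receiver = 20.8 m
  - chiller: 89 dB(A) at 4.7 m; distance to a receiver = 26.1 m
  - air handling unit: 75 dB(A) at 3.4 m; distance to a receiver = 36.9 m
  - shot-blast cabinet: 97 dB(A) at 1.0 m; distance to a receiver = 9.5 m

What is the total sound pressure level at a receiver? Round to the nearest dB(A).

Apply inverse-square spreading to bring every level to the receiver, then sum 10^(L/10).
transformer: 64 − 20·log₁₀(20.8/2.3) = 64 − 19.13 = 44.87 dB(A).
chiller: 89 − 20·log₁₀(26.1/4.7) = 89 − 14.89 = 74.11 dB(A).
air handling unit: 75 − 20·log₁₀(36.9/3.4) = 75 − 20.71 = 54.29 dB(A).
shot-blast cabinet: 97 − 20·log₁₀(9.5/1.0) = 97 − 19.55 = 77.45 dB(A).
Σ 10^(L/10) = 8.159e+07 → L_total = 10·log₁₀(8.159e+07) = 79.12 dB(A).

79 dB(A)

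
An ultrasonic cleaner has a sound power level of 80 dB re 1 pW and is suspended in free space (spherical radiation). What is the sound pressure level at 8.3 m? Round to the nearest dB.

51 dB

Free-field spherical radiation: L_p = L_w − 10·log₁₀(4π·r²), r = 8.3 m.
4π·r² = 865.7 m², 10·log₁₀ of that is 29.374 dB.
L_p = 80 − 29.374 = 50.63 dB.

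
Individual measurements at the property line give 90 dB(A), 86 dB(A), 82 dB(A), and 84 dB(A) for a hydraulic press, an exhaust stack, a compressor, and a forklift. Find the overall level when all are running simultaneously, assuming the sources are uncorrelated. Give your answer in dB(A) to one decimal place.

92.6 dB(A)

For uncorrelated sources the intensities add, so convert each level to linear form, sum, and take 10·log₁₀ of the total.
Σ 10^(L/10) = 10^(90/10) + 10^(86/10) + 10^(82/10) + 10^(84/10) = 1.808e+09.
L_total = 10·log₁₀(1.808e+09) = 92.57 dB(A).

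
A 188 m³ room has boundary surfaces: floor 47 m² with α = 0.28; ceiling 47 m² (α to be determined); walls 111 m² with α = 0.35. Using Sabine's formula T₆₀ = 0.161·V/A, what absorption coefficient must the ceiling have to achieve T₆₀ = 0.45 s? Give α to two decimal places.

0.32

Required total absorption A = 0.161·188/0.45 = 67.26 m².
Absorption from the other surfaces = 47·0.28 + 111·0.35 = 52.01 m², so the ceiling must supply 15.25 m² over 47 m².
α = 15.25/47 = 0.325.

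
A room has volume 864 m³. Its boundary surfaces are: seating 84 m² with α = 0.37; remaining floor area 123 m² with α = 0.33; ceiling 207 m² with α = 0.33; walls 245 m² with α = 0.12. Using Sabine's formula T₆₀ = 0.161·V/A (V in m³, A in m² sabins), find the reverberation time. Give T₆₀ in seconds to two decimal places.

Summing Sᵢαᵢ: 84·0.37 + 123·0.33 + 207·0.33 + 245·0.12 = 169.38 m².
T₆₀ = 0.161·V/A = 0.161·864/169.38 = 0.821 s.

0.82 s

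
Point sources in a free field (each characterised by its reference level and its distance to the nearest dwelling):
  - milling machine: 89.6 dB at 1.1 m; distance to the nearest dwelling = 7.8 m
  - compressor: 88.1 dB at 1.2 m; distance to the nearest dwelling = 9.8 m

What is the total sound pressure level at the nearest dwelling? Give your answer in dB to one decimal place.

74.4 dB

Propagate each source to the receiver with L = L_ref − 20·log₁₀(r/r_ref), then add intensities.
milling machine: 89.6 − 20·log₁₀(7.8/1.1) = 89.6 − 17.01 = 72.59 dB.
compressor: 88.1 − 20·log₁₀(9.8/1.2) = 88.1 − 18.24 = 69.86 dB.
Σ 10^(L/10) = 2.782e+07 → L_total = 10·log₁₀(2.782e+07) = 74.44 dB.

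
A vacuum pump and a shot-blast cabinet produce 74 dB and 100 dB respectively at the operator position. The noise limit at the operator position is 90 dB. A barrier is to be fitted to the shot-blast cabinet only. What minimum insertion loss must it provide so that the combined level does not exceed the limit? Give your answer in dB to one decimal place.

The untreated sources together contribute 10^(74/10) = 2.512e+07, i.e. 74.00 dB.
To meet 90 dB overall, the treated shot-blast cabinet may contribute at most 10^(90/10) − 2.512e+07 = 9.749e+08, i.e. 89.89 dB.
So the shot-blast cabinet must be reduced from 100 to 89.89 dB: IL = 10.11 dB.

10.1 dB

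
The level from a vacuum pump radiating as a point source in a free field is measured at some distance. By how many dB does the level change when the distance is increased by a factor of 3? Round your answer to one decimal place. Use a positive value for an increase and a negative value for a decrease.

With spherical spreading the level changes by −20·log₁₀(r₂/r₁).
ΔL = −20·log₁₀(3) = -9.54 dB.

-9.5 dB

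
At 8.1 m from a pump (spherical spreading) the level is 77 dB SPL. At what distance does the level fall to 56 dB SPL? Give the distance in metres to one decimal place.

Point-source spreading drops the level by 20·log₁₀(r₂/r₁); inverting, r₂/r₁ = 10^(ΔL/20).
r₂ = 8.1·10^((77−56)/20) = 8.1·10^(21.0/20) = 90.88 m.

90.9 m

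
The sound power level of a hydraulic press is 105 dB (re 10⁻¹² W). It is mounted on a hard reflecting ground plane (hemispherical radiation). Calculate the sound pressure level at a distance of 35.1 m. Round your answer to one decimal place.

66.1 dB

L_p = L_w − 10·log₁₀(2π·r²) with r = 35.1 m.
2π·r² = 7741 m², 10·log₁₀ of that is 38.888 dB.
L_p = 105 − 38.888 = 66.11 dB.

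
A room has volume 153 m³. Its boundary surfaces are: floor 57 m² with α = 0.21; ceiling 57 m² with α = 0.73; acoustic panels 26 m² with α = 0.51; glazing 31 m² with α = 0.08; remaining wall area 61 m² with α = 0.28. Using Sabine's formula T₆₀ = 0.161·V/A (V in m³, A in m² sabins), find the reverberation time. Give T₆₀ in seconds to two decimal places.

A = Σ Sᵢαᵢ = 57·0.21 + 57·0.73 + 26·0.51 + 31·0.08 + 61·0.28 = 86.40 m².
T₆₀ = 0.161·V/A = 0.161·153/86.40 = 0.285 s.

0.29 s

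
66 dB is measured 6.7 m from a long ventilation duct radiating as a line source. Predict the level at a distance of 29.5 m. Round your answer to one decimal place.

59.6 dB

For a line source, L₂ = L₁ − 10·log₁₀(r₂/r₁).
L₂ = 66 − 10·log₁₀(29.5/6.7) = 66 − 6.437 = 59.56 dB.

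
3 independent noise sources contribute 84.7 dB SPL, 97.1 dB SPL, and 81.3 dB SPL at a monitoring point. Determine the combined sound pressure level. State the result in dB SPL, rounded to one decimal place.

For uncorrelated sources the intensities add, so convert each level to linear form, sum, and take 10·log₁₀ of the total.
Σ 10^(L/10) = 10^(84.7/10) + 10^(97.1/10) + 10^(81.3/10) = 5.559e+09.
L_total = 10·log₁₀(5.559e+09) = 97.45 dB SPL.

97.4 dB SPL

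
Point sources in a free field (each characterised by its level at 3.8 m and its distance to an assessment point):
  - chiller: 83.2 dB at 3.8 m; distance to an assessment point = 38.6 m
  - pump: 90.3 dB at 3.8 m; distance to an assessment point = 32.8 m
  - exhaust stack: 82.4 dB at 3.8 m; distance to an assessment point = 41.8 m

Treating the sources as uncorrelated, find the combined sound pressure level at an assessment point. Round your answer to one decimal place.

First find each source's level at the receiver (point-source: −20·log₁₀(r/r_ref)), then combine on an intensity basis.
chiller: 83.2 − 20·log₁₀(38.6/3.8) = 83.2 − 20.14 = 63.06 dB.
pump: 90.3 − 20·log₁₀(32.8/3.8) = 90.3 − 18.72 = 71.58 dB.
exhaust stack: 82.4 − 20·log₁₀(41.8/3.8) = 82.4 − 20.83 = 61.57 dB.
Σ 10^(L/10) = 1.784e+07 → L_total = 10·log₁₀(1.784e+07) = 72.51 dB.

72.5 dB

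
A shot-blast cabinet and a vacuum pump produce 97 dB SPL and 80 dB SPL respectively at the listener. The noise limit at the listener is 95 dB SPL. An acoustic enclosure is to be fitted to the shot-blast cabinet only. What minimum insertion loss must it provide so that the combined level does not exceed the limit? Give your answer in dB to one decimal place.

The untreated sources together contribute 10^(80/10) = 1.000e+08, i.e. 80.00 dB SPL.
The limit corresponds to 10^(95/10) = 3.162e+09; subtracting the fixed part leaves 3.062e+09 for the shot-blast cabinet, i.e. 94.86 dB SPL.
Required insertion loss = 97 − 94.86 = 2.14 dB.

2.1 dB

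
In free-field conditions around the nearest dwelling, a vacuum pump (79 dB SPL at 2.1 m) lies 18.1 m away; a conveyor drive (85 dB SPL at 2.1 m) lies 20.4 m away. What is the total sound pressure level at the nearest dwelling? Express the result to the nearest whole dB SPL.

66 dB SPL

Apply inverse-square spreading to bring every level to the receiver, then sum 10^(L/10).
vacuum pump: 79 − 20·log₁₀(18.1/2.1) = 79 − 18.71 = 60.29 dB SPL.
conveyor drive: 85 − 20·log₁₀(20.4/2.1) = 85 − 19.75 = 65.25 dB SPL.
Σ 10^(L/10) = 4.420e+06 → L_total = 10·log₁₀(4.420e+06) = 66.45 dB SPL.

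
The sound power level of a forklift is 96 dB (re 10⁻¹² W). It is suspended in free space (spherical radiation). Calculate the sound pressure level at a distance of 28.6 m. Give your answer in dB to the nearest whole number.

The power spreads over a sphere of area 4π·r², so L_p = L_w − 10·log₁₀(4π·r²).
4π·r² = 1.028e+04 m², 10·log₁₀ of that is 40.119 dB.
L_p = 96 − 40.119 = 55.88 dB.

56 dB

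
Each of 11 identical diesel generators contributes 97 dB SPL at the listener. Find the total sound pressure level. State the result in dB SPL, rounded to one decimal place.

L_total = L₁ + 10·log₁₀ N for N identical incoherent sources.
L_total = 97 + 10·log₁₀(11) = 97 + 10.414 = 107.41 dB SPL.

107.4 dB SPL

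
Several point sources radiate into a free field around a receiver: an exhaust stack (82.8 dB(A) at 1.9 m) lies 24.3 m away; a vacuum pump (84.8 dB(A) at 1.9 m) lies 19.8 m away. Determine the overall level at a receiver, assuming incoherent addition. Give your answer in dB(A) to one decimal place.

66.0 dB(A)

Propagate each source to the receiver with L = L_ref − 20·log₁₀(r/r_ref), then add intensities.
exhaust stack: 82.8 − 20·log₁₀(24.3/1.9) = 82.8 − 22.14 = 60.66 dB(A).
vacuum pump: 84.8 − 20·log₁₀(19.8/1.9) = 84.8 − 20.36 = 64.44 dB(A).
Σ 10^(L/10) = 3.946e+06 → L_total = 10·log₁₀(3.946e+06) = 65.96 dB(A).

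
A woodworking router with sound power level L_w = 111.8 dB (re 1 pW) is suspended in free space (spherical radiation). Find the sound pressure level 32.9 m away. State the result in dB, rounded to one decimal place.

70.5 dB

Free-field spherical radiation: L_p = L_w − 10·log₁₀(4π·r²), r = 32.9 m.
4π·r² = 1.36e+04 m², 10·log₁₀ of that is 41.336 dB.
L_p = 111.8 − 41.336 = 70.46 dB.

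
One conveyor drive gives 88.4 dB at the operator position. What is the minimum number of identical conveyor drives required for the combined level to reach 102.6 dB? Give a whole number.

27

Need L₁ + 10·log₁₀ N ≥ 102.6, i.e. log₁₀ N ≥ 1.42.
N ≥ 10^(14.2/10) = 26.303, so N = 27.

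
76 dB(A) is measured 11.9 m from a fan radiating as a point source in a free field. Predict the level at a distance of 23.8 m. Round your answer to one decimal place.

70.0 dB(A)

Point-source attenuation: ΔL = 20·log₁₀(r₂/r₁) = 20·log₁₀(23.8/11.9) = 6.021 dB.
L₂ = 76 − 20·log₁₀(23.8/11.9) = 76 − 6.021 = 69.98 dB(A).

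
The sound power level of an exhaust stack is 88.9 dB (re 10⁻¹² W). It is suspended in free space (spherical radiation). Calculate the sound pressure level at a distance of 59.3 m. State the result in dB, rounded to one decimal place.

42.4 dB

The power spreads over a sphere of area 4π·r², so L_p = L_w − 10·log₁₀(4π·r²).
4π·r² = 4.419e+04 m², 10·log₁₀ of that is 46.453 dB.
L_p = 88.9 − 46.453 = 42.45 dB.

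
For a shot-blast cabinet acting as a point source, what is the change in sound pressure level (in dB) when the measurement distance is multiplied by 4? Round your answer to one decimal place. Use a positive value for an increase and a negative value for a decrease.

-12.0 dB

With spherical spreading the level changes by −20·log₁₀(r₂/r₁).
ΔL = −20·log₁₀(4) = -12.04 dB.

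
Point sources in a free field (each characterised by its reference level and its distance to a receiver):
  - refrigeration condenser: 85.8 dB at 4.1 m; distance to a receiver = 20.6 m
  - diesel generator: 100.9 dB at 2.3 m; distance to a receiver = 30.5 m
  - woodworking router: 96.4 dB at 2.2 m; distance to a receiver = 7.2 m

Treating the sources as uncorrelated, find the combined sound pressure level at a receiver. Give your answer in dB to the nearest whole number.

First find each source's level at the receiver (point-source: −20·log₁₀(r/r_ref)), then combine on an intensity basis.
refrigeration condenser: 85.8 − 20·log₁₀(20.6/4.1) = 85.8 − 14.02 = 71.78 dB.
diesel generator: 100.9 − 20·log₁₀(30.5/2.3) = 100.9 − 22.45 = 78.45 dB.
woodworking router: 96.4 − 20·log₁₀(7.2/2.2) = 96.4 − 10.30 = 86.10 dB.
Σ 10^(L/10) = 4.926e+08 → L_total = 10·log₁₀(4.926e+08) = 86.92 dB.

87 dB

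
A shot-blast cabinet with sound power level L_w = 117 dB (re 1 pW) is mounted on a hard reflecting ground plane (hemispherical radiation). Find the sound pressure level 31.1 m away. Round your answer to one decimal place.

The power spreads over a hemisphere of area 2π·r², so L_p = L_w − 10·log₁₀(2π·r²).
2π·r² = 6077 m², 10·log₁₀ of that is 37.837 dB.
L_p = 117 − 37.837 = 79.16 dB.

79.2 dB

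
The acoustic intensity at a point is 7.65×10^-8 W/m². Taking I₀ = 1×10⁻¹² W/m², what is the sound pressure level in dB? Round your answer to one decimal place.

48.8 dB

Dividing by I₀ shifts the exponent by 12: I/I₀ = 7.65×10^4.
L = 10·(0.8837 + 4) = 48.84 dB.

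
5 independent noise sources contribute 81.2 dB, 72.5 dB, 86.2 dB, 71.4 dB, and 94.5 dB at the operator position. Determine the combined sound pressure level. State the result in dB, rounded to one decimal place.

For uncorrelated sources the intensities add, so convert each level to linear form, sum, and take 10·log₁₀ of the total.
Σ 10^(L/10) = 10^(81.2/10) + 10^(72.5/10) + 10^(86.2/10) + 10^(71.4/10) + 10^(94.5/10) = 3.399e+09.
L_total = 10·log₁₀(3.399e+09) = 95.31 dB.

95.3 dB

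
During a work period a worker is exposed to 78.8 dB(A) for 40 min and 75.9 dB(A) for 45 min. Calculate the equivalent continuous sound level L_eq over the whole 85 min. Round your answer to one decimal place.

77.5 dB(A)

Weight each interval's intensity by its duration and average over T = 85 min:
Σ tᵢ·10^(Lᵢ/10) = 40·10^(78.8/10) + 45·10^(75.9/10) = 4.785e+09.
L_eq = 10·log₁₀(4.785e+09/85) = 77.50 dB(A).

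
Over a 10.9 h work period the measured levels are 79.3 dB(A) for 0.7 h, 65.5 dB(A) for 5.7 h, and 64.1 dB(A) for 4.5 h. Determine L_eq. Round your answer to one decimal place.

69.2 dB(A)

L_eq = 10·log₁₀[(1/T)·Σ tᵢ·10^(Lᵢ/10)] with T = 10.9 h.
Σ tᵢ·10^(Lᵢ/10) = 0.7·10^(79.3/10) + 5.7·10^(65.5/10) + 4.5·10^(64.1/10) = 9.137e+07.
L_eq = 10·log₁₀(9.137e+07/10.9) = 69.23 dB(A).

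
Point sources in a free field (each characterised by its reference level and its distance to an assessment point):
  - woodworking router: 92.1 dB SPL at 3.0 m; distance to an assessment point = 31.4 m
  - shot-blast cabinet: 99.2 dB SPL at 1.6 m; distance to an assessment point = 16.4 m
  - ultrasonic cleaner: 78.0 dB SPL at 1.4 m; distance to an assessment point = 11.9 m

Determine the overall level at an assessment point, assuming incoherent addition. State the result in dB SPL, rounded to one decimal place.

79.8 dB SPL

Propagate each source to the receiver with L = L_ref − 20·log₁₀(r/r_ref), then add intensities.
woodworking router: 92.1 − 20·log₁₀(31.4/3.0) = 92.1 − 20.40 = 71.70 dB SPL.
shot-blast cabinet: 99.2 − 20·log₁₀(16.4/1.6) = 99.2 − 20.21 = 78.99 dB SPL.
ultrasonic cleaner: 78.0 − 20·log₁₀(11.9/1.4) = 78.0 − 18.59 = 59.41 dB SPL.
Σ 10^(L/10) = 9.485e+07 → L_total = 10·log₁₀(9.485e+07) = 79.77 dB SPL.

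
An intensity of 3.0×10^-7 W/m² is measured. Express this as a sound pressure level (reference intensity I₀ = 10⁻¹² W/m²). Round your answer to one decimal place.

I/I₀ = 3.0×10^-7/10⁻¹² = 3.0×10^5, and L = 10·log₁₀(I/I₀).
L = 10·(0.4771 + 5) = 54.77 dB.

54.8 dB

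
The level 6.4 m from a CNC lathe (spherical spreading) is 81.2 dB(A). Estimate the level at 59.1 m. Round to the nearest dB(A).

62 dB(A)

Point-source attenuation: ΔL = 20·log₁₀(r₂/r₁) = 20·log₁₀(59.1/6.4) = 19.308 dB.
L₂ = 81.2 − 20·log₁₀(59.1/6.4) = 81.2 − 19.308 = 61.89 dB(A).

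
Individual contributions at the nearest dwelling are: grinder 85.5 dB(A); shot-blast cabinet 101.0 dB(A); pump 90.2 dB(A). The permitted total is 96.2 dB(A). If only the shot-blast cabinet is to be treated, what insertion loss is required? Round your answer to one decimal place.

6.6 dB

Everything except the shot-blast cabinet sums to 10^(85.5/10) + 10^(90.2/10) = 1.402e+09 in linear terms, 91.47 dB(A).
To meet 96.2 dB(A) overall, the treated shot-blast cabinet may contribute at most 10^(96.2/10) − 1.402e+09 = 2.767e+09, i.e. 94.42 dB(A).
Required insertion loss = 101.0 − 94.42 = 6.58 dB.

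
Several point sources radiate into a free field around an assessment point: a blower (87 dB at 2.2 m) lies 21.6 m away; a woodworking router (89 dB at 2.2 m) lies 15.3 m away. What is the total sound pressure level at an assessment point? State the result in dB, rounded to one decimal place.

Apply inverse-square spreading to bring every level to the receiver, then sum 10^(L/10).
blower: 87 − 20·log₁₀(21.6/2.2) = 87 − 19.84 = 67.16 dB.
woodworking router: 89 − 20·log₁₀(15.3/2.2) = 89 − 16.85 = 72.15 dB.
Σ 10^(L/10) = 2.162e+07 → L_total = 10·log₁₀(2.162e+07) = 73.35 dB.

73.3 dB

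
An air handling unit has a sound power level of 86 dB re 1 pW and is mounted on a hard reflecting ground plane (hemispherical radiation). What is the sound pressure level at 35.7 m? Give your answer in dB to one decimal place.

47.0 dB

L_p = L_w − 10·log₁₀(2π·r²) with r = 35.7 m.
2π·r² = 8008 m², 10·log₁₀ of that is 39.035 dB.
L_p = 86 − 39.035 = 46.96 dB.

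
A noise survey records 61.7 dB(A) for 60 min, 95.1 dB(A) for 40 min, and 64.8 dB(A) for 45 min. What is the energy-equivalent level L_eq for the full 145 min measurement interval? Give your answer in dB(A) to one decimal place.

89.5 dB(A)

The energy average is taken in the linear domain: L_eq = 10·log₁₀[(Σ tᵢ·10^(Lᵢ/10))/T], T = 145 min.
Σ tᵢ·10^(Lᵢ/10) = 60·10^(61.7/10) + 40·10^(95.1/10) + 45·10^(64.8/10) = 1.297e+11.
L_eq = 10·log₁₀(1.297e+11/145) = 89.51 dB(A).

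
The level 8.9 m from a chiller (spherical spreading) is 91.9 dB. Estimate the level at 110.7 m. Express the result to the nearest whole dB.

For a point source, L₂ = L₁ − 20·log₁₀(r₂/r₁).
L₂ = 91.9 − 20·log₁₀(110.7/8.9) = 91.9 − 21.895 = 70.00 dB.

70 dB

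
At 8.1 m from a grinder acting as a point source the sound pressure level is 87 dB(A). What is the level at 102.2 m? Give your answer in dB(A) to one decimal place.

For a point source, L₂ = L₁ − 20·log₁₀(r₂/r₁).
L₂ = 87 − 20·log₁₀(102.2/8.1) = 87 − 22.019 = 64.98 dB(A).

65.0 dB(A)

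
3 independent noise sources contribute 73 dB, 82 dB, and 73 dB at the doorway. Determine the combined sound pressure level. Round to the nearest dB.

83 dB

Incoherent sources combine by intensity addition: L_total = 10·log₁₀(Σ 10^(L_i/10)).
Σ 10^(L/10) = 10^(73/10) + 10^(82/10) + 10^(73/10) = 1.984e+08.
L_total = 10·log₁₀(1.984e+08) = 82.98 dB.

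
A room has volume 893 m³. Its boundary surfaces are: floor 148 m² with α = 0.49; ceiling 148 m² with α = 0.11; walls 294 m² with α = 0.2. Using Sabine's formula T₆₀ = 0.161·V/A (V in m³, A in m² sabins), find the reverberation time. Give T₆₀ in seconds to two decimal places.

Summing Sᵢαᵢ: 148·0.49 + 148·0.11 + 294·0.2 = 147.60 m².
T₆₀ = 0.161·V/A = 0.161·893/147.60 = 0.974 s.

0.97 s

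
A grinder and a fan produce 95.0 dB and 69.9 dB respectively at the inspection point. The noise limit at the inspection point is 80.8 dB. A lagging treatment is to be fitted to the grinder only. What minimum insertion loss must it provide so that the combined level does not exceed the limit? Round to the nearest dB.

Everything except the grinder sums to 10^(69.9/10) = 9.772e+06 in linear terms, 69.90 dB.
The limit corresponds to 10^(80.8/10) = 1.202e+08; subtracting the fixed part leaves 1.105e+08 for the grinder, i.e. 80.43 dB.
So the grinder must be reduced from 95.0 to 80.43 dB: IL = 14.57 dB.

15 dB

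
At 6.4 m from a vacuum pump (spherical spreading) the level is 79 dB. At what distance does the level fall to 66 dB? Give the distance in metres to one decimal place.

28.6 m

The 13.0 dB drop corresponds to a distance ratio of 10^(13.0/20) for a point source.
r₂ = 6.4·10^((79−66)/20) = 6.4·10^(13.0/20) = 28.59 m.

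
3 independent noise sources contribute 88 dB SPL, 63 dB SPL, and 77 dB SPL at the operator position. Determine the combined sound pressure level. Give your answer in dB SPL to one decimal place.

Incoherent sources combine by intensity addition: L_total = 10·log₁₀(Σ 10^(L_i/10)).
Σ 10^(L/10) = 10^(88/10) + 10^(63/10) + 10^(77/10) = 6.831e+08.
L_total = 10·log₁₀(6.831e+08) = 88.34 dB SPL.

88.3 dB SPL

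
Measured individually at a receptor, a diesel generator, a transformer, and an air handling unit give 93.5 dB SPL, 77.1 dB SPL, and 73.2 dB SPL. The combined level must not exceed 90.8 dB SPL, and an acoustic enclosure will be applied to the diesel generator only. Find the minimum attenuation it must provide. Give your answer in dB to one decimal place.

Everything except the diesel generator sums to 10^(77.1/10) + 10^(73.2/10) = 7.218e+07 in linear terms, 78.58 dB SPL.
To meet 90.8 dB SPL overall, the treated diesel generator may contribute at most 10^(90.8/10) − 7.218e+07 = 1.130e+09, i.e. 90.53 dB SPL.
So the diesel generator must be reduced from 93.5 to 90.53 dB SPL: IL = 2.97 dB.

3.0 dB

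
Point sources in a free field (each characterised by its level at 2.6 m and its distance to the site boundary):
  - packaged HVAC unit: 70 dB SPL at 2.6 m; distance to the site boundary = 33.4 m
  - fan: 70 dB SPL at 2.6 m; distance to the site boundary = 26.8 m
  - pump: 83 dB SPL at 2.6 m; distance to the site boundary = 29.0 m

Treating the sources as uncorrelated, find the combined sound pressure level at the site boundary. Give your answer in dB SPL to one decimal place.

62.5 dB SPL

Propagate each source to the receiver with L = L_ref − 20·log₁₀(r/r_ref), then add intensities.
packaged HVAC unit: 70 − 20·log₁₀(33.4/2.6) = 70 − 22.18 = 47.82 dB SPL.
fan: 70 − 20·log₁₀(26.8/2.6) = 70 − 20.26 = 49.74 dB SPL.
pump: 83 − 20·log₁₀(29.0/2.6) = 83 − 20.95 = 62.05 dB SPL.
Σ 10^(L/10) = 1.759e+06 → L_total = 10·log₁₀(1.759e+06) = 62.45 dB SPL.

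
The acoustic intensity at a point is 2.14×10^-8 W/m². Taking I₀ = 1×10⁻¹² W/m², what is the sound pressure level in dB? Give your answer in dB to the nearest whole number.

43 dB

Dividing by I₀ shifts the exponent by 12: I/I₀ = 2.14×10^4.
L = 10·(0.3304 + 4) = 43.30 dB.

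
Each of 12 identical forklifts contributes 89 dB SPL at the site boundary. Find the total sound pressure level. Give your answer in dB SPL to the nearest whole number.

N identical incoherent sources raise the level by 10·log₁₀ N.
L_total = 89 + 10·log₁₀(12) = 89 + 10.792 = 99.79 dB SPL.

100 dB SPL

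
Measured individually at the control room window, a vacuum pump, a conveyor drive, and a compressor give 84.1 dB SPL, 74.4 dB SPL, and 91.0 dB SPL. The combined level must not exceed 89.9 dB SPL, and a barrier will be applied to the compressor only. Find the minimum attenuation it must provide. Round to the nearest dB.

3 dB

Fixed contribution from the other sources: Σ 10^(L/10) = 10^(84.1/10) + 10^(74.4/10) = 2.846e+08 (84.54 dB SPL).
The limit corresponds to 10^(89.9/10) = 9.772e+08; subtracting the fixed part leaves 6.927e+08 for the compressor, i.e. 88.41 dB SPL.
Required insertion loss = 91.0 − 88.41 = 2.59 dB.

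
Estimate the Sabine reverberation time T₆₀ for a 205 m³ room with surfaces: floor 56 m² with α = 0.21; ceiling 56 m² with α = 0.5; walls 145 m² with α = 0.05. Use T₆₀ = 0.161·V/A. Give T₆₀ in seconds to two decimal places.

0.70 s

Total absorption A = 56·0.21 + 56·0.5 + 145·0.05 = 47.01 m² sabins.
T₆₀ = 0.161·V/A = 0.161·205/47.01 = 0.702 s.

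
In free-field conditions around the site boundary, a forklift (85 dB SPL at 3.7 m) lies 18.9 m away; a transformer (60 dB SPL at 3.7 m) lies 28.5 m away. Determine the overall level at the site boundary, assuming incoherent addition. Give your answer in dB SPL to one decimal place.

First find each source's level at the receiver (point-source: −20·log₁₀(r/r_ref)), then combine on an intensity basis.
forklift: 85 − 20·log₁₀(18.9/3.7) = 85 − 14.17 = 70.83 dB SPL.
transformer: 60 − 20·log₁₀(28.5/3.7) = 60 − 17.73 = 42.27 dB SPL.
Σ 10^(L/10) = 1.214e+07 → L_total = 10·log₁₀(1.214e+07) = 70.84 dB SPL.

70.8 dB SPL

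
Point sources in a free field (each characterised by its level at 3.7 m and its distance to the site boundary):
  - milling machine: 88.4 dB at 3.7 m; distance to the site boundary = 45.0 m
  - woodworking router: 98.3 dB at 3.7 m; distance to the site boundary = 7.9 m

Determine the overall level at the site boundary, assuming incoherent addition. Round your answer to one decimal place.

91.7 dB

Apply inverse-square spreading to bring every level to the receiver, then sum 10^(L/10).
milling machine: 88.4 − 20·log₁₀(45.0/3.7) = 88.4 − 21.70 = 66.70 dB.
woodworking router: 98.3 − 20·log₁₀(7.9/3.7) = 98.3 − 6.59 = 91.71 dB.
Σ 10^(L/10) = 1.488e+09 → L_total = 10·log₁₀(1.488e+09) = 91.73 dB.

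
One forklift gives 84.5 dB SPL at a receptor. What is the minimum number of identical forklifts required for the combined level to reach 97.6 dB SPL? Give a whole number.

21

Need L₁ + 10·log₁₀ N ≥ 97.6, i.e. log₁₀ N ≥ 1.31.
N ≥ 10^(13.1/10) = 20.417, so N = 21.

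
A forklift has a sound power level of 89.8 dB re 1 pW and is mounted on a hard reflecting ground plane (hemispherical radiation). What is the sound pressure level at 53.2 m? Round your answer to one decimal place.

47.3 dB

The power spreads over a hemisphere of area 2π·r², so L_p = L_w − 10·log₁₀(2π·r²).
2π·r² = 1.778e+04 m², 10·log₁₀ of that is 42.500 dB.
L_p = 89.8 − 42.500 = 47.30 dB.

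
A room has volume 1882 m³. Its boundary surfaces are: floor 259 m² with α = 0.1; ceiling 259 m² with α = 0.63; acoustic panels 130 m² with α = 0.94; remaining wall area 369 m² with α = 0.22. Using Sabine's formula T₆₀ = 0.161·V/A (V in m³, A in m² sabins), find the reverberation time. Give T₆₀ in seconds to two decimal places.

Total absorption A = 259·0.1 + 259·0.63 + 130·0.94 + 369·0.22 = 392.45 m² sabins.
T₆₀ = 0.161·V/A = 0.161·1882/392.45 = 0.772 s.

0.77 s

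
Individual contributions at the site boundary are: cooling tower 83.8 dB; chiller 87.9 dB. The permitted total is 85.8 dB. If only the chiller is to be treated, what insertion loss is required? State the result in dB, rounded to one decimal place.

6.4 dB

Everything except the chiller sums to 10^(83.8/10) = 2.399e+08 in linear terms, 83.80 dB.
To meet 85.8 dB overall, the treated chiller may contribute at most 10^(85.8/10) − 2.399e+08 = 1.403e+08, i.e. 81.47 dB.
So the chiller must be reduced from 87.9 to 81.47 dB: IL = 6.43 dB.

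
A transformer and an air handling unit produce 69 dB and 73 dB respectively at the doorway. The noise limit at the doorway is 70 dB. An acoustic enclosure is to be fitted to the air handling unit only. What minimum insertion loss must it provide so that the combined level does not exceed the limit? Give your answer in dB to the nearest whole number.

Fixed contribution from the other source: Σ 10^(L/10) = 10^(69/10) = 7.943e+06 (69.00 dB).
To meet 70 dB overall, the treated air handling unit may contribute at most 10^(70/10) − 7.943e+06 = 2.057e+06, i.e. 63.13 dB.
Required insertion loss = 73 − 63.13 = 9.87 dB.

10 dB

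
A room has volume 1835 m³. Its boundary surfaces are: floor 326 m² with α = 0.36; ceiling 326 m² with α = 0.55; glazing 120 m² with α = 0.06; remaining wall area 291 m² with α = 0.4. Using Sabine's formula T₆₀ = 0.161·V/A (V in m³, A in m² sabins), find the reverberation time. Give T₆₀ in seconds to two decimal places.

A = Σ Sᵢαᵢ = 326·0.36 + 326·0.55 + 120·0.06 + 291·0.4 = 420.26 m².
T₆₀ = 0.161 × 1835 / 420.26 = 0.703 s.

0.70 s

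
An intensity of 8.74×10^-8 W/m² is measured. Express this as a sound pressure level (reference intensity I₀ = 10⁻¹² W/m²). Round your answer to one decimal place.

L = 10·log₁₀(I/I₀) = 10·log₁₀(8.74×10^-8/10⁻¹²) = 10·log₁₀(8.74×10^4).
L = 10·(0.9415 + 4) = 49.42 dB.

49.4 dB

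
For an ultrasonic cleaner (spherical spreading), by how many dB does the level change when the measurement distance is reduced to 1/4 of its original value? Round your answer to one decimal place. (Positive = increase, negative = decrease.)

Point-source spreading: ΔL = −20·log₁₀(r₂/r₁).
ΔL = −20·log₁₀(0.25) = +12.04 dB.

+12.0 dB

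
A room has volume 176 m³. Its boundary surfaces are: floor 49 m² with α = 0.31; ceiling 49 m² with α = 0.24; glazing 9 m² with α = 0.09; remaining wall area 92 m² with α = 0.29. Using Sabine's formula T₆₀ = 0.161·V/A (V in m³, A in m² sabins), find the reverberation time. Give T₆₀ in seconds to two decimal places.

Total absorption A = 49·0.31 + 49·0.24 + 9·0.09 + 92·0.29 = 54.44 m² sabins.
T₆₀ = 0.161 × 176 / 54.44 = 0.520 s.

0.52 s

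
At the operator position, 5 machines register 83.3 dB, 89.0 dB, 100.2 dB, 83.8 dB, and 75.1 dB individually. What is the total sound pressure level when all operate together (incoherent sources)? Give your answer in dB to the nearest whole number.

101 dB

Incoherent sources combine by intensity addition: L_total = 10·log₁₀(Σ 10^(L_i/10)).
Σ 10^(L/10) = 10^(83.3/10) + 10^(89.0/10) + 10^(100.2/10) + 10^(83.8/10) + 10^(75.1/10) = 1.175e+10.
L_total = 10·log₁₀(1.175e+10) = 100.70 dB.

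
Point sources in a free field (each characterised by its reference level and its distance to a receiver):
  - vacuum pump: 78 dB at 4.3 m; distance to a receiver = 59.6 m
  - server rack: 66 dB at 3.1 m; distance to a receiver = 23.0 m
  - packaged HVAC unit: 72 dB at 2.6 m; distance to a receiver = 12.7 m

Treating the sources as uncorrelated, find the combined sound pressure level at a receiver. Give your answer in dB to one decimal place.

60.3 dB

First find each source's level at the receiver (point-source: −20·log₁₀(r/r_ref)), then combine on an intensity basis.
vacuum pump: 78 − 20·log₁₀(59.6/4.3) = 78 − 22.84 = 55.16 dB.
server rack: 66 − 20·log₁₀(23.0/3.1) = 66 − 17.41 = 48.59 dB.
packaged HVAC unit: 72 − 20·log₁₀(12.7/2.6) = 72 − 13.78 = 58.22 dB.
Σ 10^(L/10) = 1.065e+06 → L_total = 10·log₁₀(1.065e+06) = 60.27 dB.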